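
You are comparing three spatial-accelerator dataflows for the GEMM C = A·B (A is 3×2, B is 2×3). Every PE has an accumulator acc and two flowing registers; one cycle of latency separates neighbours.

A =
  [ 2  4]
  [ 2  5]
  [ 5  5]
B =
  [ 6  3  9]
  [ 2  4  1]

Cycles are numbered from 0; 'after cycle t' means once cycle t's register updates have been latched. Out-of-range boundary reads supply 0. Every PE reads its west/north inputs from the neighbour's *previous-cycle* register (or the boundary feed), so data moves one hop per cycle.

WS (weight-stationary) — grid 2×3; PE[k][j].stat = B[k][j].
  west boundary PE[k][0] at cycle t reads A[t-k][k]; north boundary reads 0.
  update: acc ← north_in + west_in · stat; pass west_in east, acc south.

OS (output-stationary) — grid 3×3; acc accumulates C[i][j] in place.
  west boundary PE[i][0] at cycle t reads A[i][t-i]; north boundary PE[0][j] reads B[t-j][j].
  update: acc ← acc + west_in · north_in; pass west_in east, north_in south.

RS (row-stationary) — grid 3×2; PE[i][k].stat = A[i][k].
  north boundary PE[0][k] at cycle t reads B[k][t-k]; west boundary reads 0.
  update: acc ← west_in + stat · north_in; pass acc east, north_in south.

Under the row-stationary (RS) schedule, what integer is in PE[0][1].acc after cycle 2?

RS 3×2: PE[0][1] cycle-by-cycle (with neighbour feeds):
  0: (0,0).acc=12  regs=<12,6>
  0: (0,1).acc=0  regs=<0,0>
  1: (0,0).acc=6  regs=<6,3>
  1: (0,1).acc=20  regs=<20,2>
  2: (0,0).acc=18  regs=<18,9>
  2: (0,1).acc=22  regs=<22,4>

PE[0][1].acc = 22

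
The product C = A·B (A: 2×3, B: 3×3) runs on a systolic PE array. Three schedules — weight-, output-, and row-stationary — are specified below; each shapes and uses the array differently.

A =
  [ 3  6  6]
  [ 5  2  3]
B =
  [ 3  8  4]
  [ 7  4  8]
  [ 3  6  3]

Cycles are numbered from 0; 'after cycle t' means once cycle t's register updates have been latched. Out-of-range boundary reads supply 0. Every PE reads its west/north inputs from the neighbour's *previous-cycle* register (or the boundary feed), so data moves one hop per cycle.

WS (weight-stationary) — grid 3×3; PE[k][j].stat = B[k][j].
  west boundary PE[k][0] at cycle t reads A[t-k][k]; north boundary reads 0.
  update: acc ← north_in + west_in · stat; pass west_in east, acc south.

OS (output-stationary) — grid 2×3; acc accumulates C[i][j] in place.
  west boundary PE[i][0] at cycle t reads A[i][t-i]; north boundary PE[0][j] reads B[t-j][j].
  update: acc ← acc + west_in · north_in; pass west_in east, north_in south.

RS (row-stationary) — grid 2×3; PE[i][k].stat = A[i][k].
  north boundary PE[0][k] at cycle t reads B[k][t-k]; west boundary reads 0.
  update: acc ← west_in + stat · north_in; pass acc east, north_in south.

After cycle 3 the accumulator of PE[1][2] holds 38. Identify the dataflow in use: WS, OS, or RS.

WS [3×3] PE[1][2] across cycles:
  step 0 · PE1,2: acc=0; fwd→0 fwd↓0
  step 1 · PE1,2: acc=0; fwd→0 fwd↓0
  step 2 · PE1,2: acc=0; fwd→0 fwd↓0
  step 3 · PE1,2: acc=60; fwd→6 fwd↓60
OS [2×3] PE[1][2] across cycles:
  step 0 · PE1,2: acc=0; fwd→0 fwd↓0
  step 1 · PE1,2: acc=0; fwd→0 fwd↓0
  step 2 · PE1,2: acc=0; fwd→0 fwd↓0
  step 3 · PE1,2: acc=20; fwd→5 fwd↓4
RS [2×3] PE[1][2] across cycles:
  step 0 · PE1,2: acc=0; fwd→0 fwd↓0
  step 1 · PE1,2: acc=0; fwd→0 fwd↓0
  step 2 · PE1,2: acc=0; fwd→0 fwd↓0
  step 3 · PE1,2: acc=38; fwd→38 fwd↓3

dataflow = RS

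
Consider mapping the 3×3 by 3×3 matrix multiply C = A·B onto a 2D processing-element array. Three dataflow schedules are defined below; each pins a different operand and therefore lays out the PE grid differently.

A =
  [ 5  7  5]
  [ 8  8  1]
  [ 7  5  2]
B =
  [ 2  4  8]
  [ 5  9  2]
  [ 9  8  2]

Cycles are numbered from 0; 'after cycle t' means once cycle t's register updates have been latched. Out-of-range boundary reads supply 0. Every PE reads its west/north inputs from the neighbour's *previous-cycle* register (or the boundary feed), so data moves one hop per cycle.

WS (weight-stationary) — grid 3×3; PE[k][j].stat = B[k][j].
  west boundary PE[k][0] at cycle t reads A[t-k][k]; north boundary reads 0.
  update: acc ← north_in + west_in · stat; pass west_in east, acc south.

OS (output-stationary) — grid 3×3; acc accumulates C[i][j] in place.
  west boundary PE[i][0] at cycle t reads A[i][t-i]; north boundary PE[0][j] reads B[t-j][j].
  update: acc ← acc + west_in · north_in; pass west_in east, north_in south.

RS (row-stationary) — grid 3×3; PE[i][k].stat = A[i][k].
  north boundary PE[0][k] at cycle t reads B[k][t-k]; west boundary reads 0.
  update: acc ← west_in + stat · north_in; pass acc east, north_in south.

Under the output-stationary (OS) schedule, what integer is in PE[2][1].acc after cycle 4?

OS 3×3: PE[2][1] cycle-by-cycle (with neighbour feeds):
  after 0 — PE[1][1] acc=0, pass-E 0, pass-S 0
  after 0 — PE[2][0] acc=0, pass-E 0, pass-S 0
  after 0 — PE[2][1] acc=0, pass-E 0, pass-S 0
  after 1 — PE[1][1] acc=0, pass-E 0, pass-S 0
  after 1 — PE[2][0] acc=0, pass-E 0, pass-S 0
  after 1 — PE[2][1] acc=0, pass-E 0, pass-S 0
  after 2 — PE[1][1] acc=32, pass-E 8, pass-S 4
  after 2 — PE[2][0] acc=14, pass-E 7, pass-S 2
  after 2 — PE[2][1] acc=0, pass-E 0, pass-S 0
  after 3 — PE[1][1] acc=104, pass-E 8, pass-S 9
  after 3 — PE[2][0] acc=39, pass-E 5, pass-S 5
  after 3 — PE[2][1] acc=28, pass-E 7, pass-S 4
  after 4 — PE[1][1] acc=112, pass-E 1, pass-S 8
  after 4 — PE[2][0] acc=57, pass-E 2, pass-S 9
  after 4 — PE[2][1] acc=73, pass-E 5, pass-S 9

PE[2][1].acc = 73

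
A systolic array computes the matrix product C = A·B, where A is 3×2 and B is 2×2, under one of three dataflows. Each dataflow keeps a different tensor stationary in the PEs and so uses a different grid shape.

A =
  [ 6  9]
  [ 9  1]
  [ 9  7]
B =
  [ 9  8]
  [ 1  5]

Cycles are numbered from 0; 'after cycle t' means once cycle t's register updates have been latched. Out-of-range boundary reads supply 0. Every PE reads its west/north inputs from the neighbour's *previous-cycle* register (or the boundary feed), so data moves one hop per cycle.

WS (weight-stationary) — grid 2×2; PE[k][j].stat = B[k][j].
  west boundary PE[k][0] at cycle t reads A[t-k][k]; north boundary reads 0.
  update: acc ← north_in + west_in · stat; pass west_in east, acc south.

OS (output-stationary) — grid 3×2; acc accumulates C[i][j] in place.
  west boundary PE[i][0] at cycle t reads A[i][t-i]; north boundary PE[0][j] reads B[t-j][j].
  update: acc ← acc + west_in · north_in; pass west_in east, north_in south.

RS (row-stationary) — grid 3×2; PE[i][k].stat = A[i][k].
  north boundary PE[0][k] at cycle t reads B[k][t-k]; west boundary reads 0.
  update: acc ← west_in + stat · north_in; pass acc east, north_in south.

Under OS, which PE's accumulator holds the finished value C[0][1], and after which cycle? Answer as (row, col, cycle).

OS — PE[0][1] is where C[0][1] collects:
  c0 r0c1: 0 / 0 / 0
  c1 r0c1: 48 / 6 / 8
  c2 r0c1: 93 / 9 / 5

(row, col, cycle) = (0, 1, 2)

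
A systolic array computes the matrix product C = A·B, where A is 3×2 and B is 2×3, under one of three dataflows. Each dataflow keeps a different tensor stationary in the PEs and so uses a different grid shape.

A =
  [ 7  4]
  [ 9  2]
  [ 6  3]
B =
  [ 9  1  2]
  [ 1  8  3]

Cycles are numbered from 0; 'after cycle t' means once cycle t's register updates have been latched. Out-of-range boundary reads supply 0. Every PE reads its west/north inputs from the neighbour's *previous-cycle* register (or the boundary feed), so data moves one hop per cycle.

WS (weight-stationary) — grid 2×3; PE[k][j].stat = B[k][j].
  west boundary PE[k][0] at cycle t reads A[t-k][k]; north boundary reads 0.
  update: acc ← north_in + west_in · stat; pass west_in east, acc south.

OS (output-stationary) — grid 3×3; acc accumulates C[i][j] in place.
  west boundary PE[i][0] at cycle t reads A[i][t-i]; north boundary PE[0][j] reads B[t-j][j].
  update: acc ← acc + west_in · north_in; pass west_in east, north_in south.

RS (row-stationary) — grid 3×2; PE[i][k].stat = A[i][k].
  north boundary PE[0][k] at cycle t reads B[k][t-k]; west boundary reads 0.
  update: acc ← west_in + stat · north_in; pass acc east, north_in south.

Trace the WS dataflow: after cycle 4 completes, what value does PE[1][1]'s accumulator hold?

Tracing WS — 2×3 array, target PE[1][1]:
  t=0 PE[0][1]: acc=0 h=0 v=0
  t=0 PE[1][0]: acc=0 h=0 v=0
  t=0 PE[1][1]: acc=0 h=0 v=0
  t=1 PE[0][1]: acc=7 h=7 v=7
  t=1 PE[1][0]: acc=67 h=4 v=67
  t=1 PE[1][1]: acc=0 h=0 v=0
  t=2 PE[0][1]: acc=9 h=9 v=9
  t=2 PE[1][0]: acc=83 h=2 v=83
  t=2 PE[1][1]: acc=39 h=4 v=39
  t=3 PE[0][1]: acc=6 h=6 v=6
  t=3 PE[1][0]: acc=57 h=3 v=57
  t=3 PE[1][1]: acc=25 h=2 v=25
  t=4 PE[0][1]: acc=0 h=0 v=0
  t=4 PE[1][0]: acc=0 h=0 v=0
  t=4 PE[1][1]: acc=30 h=3 v=30

PE[1][1].acc = 30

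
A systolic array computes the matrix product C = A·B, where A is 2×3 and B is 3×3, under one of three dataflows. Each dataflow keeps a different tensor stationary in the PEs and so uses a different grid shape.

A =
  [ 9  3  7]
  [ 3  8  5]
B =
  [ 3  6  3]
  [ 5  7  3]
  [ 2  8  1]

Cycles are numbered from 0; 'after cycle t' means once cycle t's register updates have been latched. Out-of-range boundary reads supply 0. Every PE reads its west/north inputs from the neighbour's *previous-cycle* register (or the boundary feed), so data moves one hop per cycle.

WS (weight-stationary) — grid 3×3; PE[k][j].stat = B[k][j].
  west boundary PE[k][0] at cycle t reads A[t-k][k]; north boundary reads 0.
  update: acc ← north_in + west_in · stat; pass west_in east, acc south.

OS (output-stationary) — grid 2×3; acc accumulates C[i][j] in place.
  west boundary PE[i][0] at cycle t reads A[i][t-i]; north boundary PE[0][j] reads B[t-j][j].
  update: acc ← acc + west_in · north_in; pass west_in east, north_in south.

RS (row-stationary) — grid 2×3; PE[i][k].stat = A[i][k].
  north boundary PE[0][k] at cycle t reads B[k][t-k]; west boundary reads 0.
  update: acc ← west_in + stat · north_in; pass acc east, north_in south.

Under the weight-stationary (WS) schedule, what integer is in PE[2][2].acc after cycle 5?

WS (3×3). Following PE[2][2] plus its west/north inputs:
  0: (1,2).acc=0  regs=<0,0>
  0: (2,1).acc=0  regs=<0,0>
  0: (2,2).acc=0  regs=<0,0>
  1: (1,2).acc=0  regs=<0,0>
  1: (2,1).acc=0  regs=<0,0>
  1: (2,2).acc=0  regs=<0,0>
  2: (1,2).acc=0  regs=<0,0>
  2: (2,1).acc=0  regs=<0,0>
  2: (2,2).acc=0  regs=<0,0>
  3: (1,2).acc=36  regs=<3,36>
  3: (2,1).acc=131  regs=<7,131>
  3: (2,2).acc=0  regs=<0,0>
  4: (1,2).acc=33  regs=<8,33>
  4: (2,1).acc=114  regs=<5,114>
  4: (2,2).acc=43  regs=<7,43>
  5: (1,2).acc=0  regs=<0,0>
  5: (2,1).acc=0  regs=<0,0>
  5: (2,2).acc=38  regs=<5,38>

PE[2][2].acc = 38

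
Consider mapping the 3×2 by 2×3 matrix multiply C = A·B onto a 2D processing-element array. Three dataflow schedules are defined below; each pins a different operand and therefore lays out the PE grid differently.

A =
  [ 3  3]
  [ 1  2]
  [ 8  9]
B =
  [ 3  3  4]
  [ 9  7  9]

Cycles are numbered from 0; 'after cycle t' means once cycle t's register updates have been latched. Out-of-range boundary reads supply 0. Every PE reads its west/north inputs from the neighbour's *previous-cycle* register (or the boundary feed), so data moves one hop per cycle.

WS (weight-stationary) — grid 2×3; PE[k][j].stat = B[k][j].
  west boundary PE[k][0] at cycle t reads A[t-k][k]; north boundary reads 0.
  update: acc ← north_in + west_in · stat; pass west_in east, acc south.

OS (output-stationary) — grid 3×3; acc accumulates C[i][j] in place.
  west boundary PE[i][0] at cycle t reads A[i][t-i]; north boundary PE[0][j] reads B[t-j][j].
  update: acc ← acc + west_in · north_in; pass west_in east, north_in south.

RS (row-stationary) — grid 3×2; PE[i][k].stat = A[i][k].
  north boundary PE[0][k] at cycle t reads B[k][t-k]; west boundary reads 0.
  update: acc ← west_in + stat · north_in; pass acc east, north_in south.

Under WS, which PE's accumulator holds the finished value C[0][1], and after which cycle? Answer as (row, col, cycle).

Under WS, C[0][1] lands at PE[1][1]:
  0: (1,1).acc=0  regs=<0,0>
  1: (1,1).acc=0  regs=<0,0>
  2: (1,1).acc=30  regs=<3,30>

(row, col, cycle) = (1, 1, 2)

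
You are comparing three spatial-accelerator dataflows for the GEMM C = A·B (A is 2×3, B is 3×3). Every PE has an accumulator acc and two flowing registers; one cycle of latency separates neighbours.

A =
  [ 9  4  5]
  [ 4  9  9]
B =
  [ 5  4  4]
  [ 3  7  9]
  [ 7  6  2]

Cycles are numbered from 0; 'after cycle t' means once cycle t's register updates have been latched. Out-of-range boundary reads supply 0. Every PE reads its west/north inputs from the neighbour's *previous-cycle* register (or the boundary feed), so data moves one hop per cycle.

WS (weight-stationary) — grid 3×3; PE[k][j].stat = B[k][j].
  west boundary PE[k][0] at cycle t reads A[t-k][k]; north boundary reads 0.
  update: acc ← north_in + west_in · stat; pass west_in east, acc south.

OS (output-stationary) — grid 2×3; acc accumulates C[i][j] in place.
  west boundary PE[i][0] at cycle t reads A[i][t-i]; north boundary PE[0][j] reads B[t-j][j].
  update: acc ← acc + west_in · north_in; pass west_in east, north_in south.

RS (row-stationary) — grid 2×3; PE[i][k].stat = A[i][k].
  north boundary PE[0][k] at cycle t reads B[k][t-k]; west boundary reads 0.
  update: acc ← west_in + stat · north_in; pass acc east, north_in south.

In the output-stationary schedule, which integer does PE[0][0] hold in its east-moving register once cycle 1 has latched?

register = 4

OS (2×3). Following PE[0][0] plus its west/north inputs:
  after 0 — PE[0][0] acc=45, pass-E 9, pass-S 5
  after 1 — PE[0][0] acc=57, pass-E 4, pass-S 3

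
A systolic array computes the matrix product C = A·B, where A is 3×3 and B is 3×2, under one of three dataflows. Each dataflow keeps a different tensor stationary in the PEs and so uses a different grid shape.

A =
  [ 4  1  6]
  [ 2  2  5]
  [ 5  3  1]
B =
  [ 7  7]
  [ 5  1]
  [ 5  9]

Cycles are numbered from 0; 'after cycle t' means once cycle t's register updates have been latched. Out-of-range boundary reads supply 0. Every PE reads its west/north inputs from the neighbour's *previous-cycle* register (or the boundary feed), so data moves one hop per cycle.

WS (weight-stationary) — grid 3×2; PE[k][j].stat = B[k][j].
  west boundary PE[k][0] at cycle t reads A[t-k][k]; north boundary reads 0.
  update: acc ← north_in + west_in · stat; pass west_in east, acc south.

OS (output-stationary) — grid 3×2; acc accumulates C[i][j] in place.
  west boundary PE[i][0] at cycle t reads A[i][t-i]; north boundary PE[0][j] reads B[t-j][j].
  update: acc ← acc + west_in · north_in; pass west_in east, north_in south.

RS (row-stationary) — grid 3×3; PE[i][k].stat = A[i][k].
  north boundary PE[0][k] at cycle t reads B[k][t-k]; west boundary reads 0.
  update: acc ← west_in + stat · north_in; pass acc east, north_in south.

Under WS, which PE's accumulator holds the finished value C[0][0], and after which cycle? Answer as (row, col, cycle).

(row, col, cycle) = (2, 0, 2)

Under WS, C[0][0] lands at PE[2][0]:
  c0 r2c0: 0 / 0 / 0
  c1 r2c0: 0 / 0 / 0
  c2 r2c0: 63 / 6 / 63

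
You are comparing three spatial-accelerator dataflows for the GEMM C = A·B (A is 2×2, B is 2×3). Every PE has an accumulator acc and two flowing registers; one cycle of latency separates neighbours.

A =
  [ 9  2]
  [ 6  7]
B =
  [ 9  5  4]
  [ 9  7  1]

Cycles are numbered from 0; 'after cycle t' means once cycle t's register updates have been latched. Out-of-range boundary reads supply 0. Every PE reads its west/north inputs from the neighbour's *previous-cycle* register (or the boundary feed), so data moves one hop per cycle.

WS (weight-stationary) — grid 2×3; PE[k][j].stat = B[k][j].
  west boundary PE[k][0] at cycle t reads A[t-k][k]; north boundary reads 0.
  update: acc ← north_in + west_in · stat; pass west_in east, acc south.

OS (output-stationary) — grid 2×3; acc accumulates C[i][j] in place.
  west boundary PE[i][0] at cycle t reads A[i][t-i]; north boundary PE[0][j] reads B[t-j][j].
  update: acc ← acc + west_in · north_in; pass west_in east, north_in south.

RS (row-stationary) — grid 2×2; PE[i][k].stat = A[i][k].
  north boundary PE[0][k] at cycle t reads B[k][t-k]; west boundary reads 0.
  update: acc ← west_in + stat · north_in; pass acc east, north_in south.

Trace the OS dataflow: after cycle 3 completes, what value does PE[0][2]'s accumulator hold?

Tracing OS — 2×3 array, target PE[0][2]:
  after 0 — PE[0][1] acc=0, pass-E 0, pass-S 0
  after 0 — PE[0][2] acc=0, pass-E 0, pass-S 0
  after 1 — PE[0][1] acc=45, pass-E 9, pass-S 5
  after 1 — PE[0][2] acc=0, pass-E 0, pass-S 0
  after 2 — PE[0][1] acc=59, pass-E 2, pass-S 7
  after 2 — PE[0][2] acc=36, pass-E 9, pass-S 4
  after 3 — PE[0][1] acc=59, pass-E 0, pass-S 0
  after 3 — PE[0][2] acc=38, pass-E 2, pass-S 1

PE[0][2].acc = 38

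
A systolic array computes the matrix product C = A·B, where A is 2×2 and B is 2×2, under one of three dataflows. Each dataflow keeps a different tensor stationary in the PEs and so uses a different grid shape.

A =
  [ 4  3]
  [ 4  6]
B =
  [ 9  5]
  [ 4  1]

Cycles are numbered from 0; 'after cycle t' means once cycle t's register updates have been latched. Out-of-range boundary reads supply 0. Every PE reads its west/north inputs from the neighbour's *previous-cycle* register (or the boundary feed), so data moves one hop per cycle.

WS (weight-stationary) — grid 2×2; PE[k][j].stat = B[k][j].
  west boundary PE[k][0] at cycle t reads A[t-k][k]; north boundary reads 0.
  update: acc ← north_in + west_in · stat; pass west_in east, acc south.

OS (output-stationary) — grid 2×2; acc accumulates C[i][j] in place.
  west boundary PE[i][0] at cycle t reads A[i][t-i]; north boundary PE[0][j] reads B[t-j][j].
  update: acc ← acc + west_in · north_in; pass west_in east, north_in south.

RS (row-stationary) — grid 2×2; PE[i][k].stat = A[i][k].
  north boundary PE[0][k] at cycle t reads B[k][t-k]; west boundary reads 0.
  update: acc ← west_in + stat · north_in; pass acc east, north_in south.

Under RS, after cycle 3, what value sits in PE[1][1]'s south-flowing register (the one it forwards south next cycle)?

register = 1

RS (2×2). Following PE[1][1] plus its west/north inputs:
  cycle 0: PE[0][1] → acc 0, east 0, south 0
  cycle 0: PE[1][0] → acc 0, east 0, south 0
  cycle 0: PE[1][1] → acc 0, east 0, south 0
  cycle 1: PE[0][1] → acc 48, east 48, south 4
  cycle 1: PE[1][0] → acc 36, east 36, south 9
  cycle 1: PE[1][1] → acc 0, east 0, south 0
  cycle 2: PE[0][1] → acc 23, east 23, south 1
  cycle 2: PE[1][0] → acc 20, east 20, south 5
  cycle 2: PE[1][1] → acc 60, east 60, south 4
  cycle 3: PE[0][1] → acc 0, east 0, south 0
  cycle 3: PE[1][0] → acc 0, east 0, south 0
  cycle 3: PE[1][1] → acc 26, east 26, south 1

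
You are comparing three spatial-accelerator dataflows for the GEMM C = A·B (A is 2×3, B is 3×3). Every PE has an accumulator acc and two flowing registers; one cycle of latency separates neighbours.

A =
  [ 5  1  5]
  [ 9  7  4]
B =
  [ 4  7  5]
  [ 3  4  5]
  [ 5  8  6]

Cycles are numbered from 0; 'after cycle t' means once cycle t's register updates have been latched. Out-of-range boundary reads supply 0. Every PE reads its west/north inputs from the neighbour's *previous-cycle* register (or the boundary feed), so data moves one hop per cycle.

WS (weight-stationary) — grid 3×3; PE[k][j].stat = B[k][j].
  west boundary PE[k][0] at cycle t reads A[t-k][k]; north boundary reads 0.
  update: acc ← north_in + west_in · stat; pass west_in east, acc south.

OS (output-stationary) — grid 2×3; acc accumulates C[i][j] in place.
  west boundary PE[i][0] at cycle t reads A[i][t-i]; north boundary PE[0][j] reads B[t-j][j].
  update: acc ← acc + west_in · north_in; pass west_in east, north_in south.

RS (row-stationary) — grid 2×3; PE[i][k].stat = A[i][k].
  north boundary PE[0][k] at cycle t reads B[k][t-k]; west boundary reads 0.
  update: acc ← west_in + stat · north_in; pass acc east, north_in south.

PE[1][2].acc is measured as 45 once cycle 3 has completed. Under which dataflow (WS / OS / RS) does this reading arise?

dataflow = OS

— WS: 3×3; PE[1][2] trace:
  t=0 PE[1][2]: acc=0 h=0 v=0
  t=1 PE[1][2]: acc=0 h=0 v=0
  t=2 PE[1][2]: acc=0 h=0 v=0
  t=3 PE[1][2]: acc=30 h=1 v=30
— OS: 2×3; PE[1][2] trace:
  t=0 PE[1][2]: acc=0 h=0 v=0
  t=1 PE[1][2]: acc=0 h=0 v=0
  t=2 PE[1][2]: acc=0 h=0 v=0
  t=3 PE[1][2]: acc=45 h=9 v=5
— RS: 2×3; PE[1][2] trace:
  t=0 PE[1][2]: acc=0 h=0 v=0
  t=1 PE[1][2]: acc=0 h=0 v=0
  t=2 PE[1][2]: acc=0 h=0 v=0
  t=3 PE[1][2]: acc=77 h=77 v=5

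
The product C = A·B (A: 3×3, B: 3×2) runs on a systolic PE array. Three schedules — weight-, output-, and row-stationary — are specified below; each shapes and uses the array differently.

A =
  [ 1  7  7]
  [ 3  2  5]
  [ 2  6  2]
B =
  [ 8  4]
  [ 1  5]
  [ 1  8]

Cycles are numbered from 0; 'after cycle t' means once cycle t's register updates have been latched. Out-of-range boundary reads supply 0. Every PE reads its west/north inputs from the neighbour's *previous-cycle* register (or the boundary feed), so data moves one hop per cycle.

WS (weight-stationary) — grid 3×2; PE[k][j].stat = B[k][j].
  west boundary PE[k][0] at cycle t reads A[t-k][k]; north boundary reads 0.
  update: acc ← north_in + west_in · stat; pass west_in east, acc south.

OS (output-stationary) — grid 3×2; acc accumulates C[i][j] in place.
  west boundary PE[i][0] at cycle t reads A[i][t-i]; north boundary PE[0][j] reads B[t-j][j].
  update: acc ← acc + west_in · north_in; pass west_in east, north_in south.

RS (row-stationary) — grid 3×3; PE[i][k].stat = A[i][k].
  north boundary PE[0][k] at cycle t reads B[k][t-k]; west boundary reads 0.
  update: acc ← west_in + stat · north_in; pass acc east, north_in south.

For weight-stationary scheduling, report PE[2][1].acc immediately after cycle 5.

PE[2][1].acc = 54

Tracing WS — 3×2 array, target PE[2][1]:
  @0  [1,1]  acc 0  |  →0  ↓0
  @0  [2,0]  acc 0  |  →0  ↓0
  @0  [2,1]  acc 0  |  →0  ↓0
  @1  [1,1]  acc 0  |  →0  ↓0
  @1  [2,0]  acc 0  |  →0  ↓0
  @1  [2,1]  acc 0  |  →0  ↓0
  @2  [1,1]  acc 39  |  →7  ↓39
  @2  [2,0]  acc 22  |  →7  ↓22
  @2  [2,1]  acc 0  |  →0  ↓0
  @3  [1,1]  acc 22  |  →2  ↓22
  @3  [2,0]  acc 31  |  →5  ↓31
  @3  [2,1]  acc 95  |  →7  ↓95
  @4  [1,1]  acc 38  |  →6  ↓38
  @4  [2,0]  acc 24  |  →2  ↓24
  @4  [2,1]  acc 62  |  →5  ↓62
  @5  [1,1]  acc 0  |  →0  ↓0
  @5  [2,0]  acc 0  |  →0  ↓0
  @5  [2,1]  acc 54  |  →2  ↓54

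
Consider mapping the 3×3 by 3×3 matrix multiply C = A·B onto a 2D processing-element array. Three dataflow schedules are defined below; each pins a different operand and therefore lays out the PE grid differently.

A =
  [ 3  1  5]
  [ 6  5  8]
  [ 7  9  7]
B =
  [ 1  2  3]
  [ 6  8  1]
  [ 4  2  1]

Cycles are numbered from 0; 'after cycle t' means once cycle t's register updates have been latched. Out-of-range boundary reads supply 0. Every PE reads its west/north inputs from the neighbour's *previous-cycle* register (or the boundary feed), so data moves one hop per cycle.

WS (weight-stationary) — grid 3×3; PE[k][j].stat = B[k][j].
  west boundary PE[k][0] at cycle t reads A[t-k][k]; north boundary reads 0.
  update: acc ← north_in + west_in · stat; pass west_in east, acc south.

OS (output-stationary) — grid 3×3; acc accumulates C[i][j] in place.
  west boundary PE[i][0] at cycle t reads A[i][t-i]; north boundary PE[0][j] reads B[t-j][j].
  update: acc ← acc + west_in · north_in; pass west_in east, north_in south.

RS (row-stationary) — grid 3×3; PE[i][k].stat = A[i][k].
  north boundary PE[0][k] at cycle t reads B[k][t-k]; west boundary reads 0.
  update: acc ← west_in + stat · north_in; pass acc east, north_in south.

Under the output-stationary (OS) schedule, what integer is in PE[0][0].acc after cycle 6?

OS (3×3). Following PE[0][0] plus its west/north inputs:
  t=0 PE[0][0]: acc=3 h=3 v=1
  t=1 PE[0][0]: acc=9 h=1 v=6
  t=2 PE[0][0]: acc=29 h=5 v=4
  t=3 PE[0][0]: acc=29 h=0 v=0
  t=4 PE[0][0]: acc=29 h=0 v=0
  t=5 PE[0][0]: acc=29 h=0 v=0
  t=6 PE[0][0]: acc=29 h=0 v=0

PE[0][0].acc = 29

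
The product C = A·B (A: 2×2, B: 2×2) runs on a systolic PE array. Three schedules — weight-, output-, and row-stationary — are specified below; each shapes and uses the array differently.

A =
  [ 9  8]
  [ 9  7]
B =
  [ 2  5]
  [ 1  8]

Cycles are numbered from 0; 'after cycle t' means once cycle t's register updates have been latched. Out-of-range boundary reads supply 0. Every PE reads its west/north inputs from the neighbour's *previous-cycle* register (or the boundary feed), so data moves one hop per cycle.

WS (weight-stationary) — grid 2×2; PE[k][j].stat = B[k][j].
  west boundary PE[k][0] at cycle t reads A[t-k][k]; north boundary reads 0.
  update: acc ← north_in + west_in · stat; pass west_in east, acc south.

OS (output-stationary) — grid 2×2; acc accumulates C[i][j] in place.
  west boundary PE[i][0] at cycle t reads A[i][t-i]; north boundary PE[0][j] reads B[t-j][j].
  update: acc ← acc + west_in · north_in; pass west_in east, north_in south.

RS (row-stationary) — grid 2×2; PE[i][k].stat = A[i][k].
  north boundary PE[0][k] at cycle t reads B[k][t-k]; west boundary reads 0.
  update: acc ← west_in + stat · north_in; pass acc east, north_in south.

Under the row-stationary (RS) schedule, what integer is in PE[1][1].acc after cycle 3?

RS (2×2). Following PE[1][1] plus its west/north inputs:
  step 0 · PE0,1: acc=0; fwd→0 fwd↓0
  step 0 · PE1,0: acc=0; fwd→0 fwd↓0
  step 0 · PE1,1: acc=0; fwd→0 fwd↓0
  step 1 · PE0,1: acc=26; fwd→26 fwd↓1
  step 1 · PE1,0: acc=18; fwd→18 fwd↓2
  step 1 · PE1,1: acc=0; fwd→0 fwd↓0
  step 2 · PE0,1: acc=109; fwd→109 fwd↓8
  step 2 · PE1,0: acc=45; fwd→45 fwd↓5
  step 2 · PE1,1: acc=25; fwd→25 fwd↓1
  step 3 · PE0,1: acc=0; fwd→0 fwd↓0
  step 3 · PE1,0: acc=0; fwd→0 fwd↓0
  step 3 · PE1,1: acc=101; fwd→101 fwd↓8

PE[1][1].acc = 101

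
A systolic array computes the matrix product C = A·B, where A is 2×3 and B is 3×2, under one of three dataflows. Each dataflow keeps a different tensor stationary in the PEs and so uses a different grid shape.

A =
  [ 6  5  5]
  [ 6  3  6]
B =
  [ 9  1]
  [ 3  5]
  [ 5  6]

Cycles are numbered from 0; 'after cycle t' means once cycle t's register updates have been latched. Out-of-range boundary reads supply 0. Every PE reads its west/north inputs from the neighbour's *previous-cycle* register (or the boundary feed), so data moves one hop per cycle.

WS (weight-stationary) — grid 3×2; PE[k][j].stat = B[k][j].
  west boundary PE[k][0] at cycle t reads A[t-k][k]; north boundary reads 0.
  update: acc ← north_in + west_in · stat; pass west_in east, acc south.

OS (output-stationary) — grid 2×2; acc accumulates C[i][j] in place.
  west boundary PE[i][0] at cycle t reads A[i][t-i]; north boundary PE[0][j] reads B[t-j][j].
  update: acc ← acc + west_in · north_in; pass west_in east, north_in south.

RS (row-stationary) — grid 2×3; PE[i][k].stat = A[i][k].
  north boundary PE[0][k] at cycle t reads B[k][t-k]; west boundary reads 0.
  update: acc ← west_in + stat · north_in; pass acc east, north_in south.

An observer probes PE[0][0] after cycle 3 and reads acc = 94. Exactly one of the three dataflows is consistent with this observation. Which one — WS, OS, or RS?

WS (3×2 grid), PE[0][0]:
  0: (0,0).acc=54  regs=<6,54>
  1: (0,0).acc=54  regs=<6,54>
  2: (0,0).acc=0  regs=<0,0>
  3: (0,0).acc=0  regs=<0,0>
OS (2×2 grid), PE[0][0]:
  0: (0,0).acc=54  regs=<6,9>
  1: (0,0).acc=69  regs=<5,3>
  2: (0,0).acc=94  regs=<5,5>
  3: (0,0).acc=94  regs=<0,0>
RS (2×3 grid), PE[0][0]:
  0: (0,0).acc=54  regs=<54,9>
  1: (0,0).acc=6  regs=<6,1>
  2: (0,0).acc=0  regs=<0,0>
  3: (0,0).acc=0  regs=<0,0>

dataflow = OS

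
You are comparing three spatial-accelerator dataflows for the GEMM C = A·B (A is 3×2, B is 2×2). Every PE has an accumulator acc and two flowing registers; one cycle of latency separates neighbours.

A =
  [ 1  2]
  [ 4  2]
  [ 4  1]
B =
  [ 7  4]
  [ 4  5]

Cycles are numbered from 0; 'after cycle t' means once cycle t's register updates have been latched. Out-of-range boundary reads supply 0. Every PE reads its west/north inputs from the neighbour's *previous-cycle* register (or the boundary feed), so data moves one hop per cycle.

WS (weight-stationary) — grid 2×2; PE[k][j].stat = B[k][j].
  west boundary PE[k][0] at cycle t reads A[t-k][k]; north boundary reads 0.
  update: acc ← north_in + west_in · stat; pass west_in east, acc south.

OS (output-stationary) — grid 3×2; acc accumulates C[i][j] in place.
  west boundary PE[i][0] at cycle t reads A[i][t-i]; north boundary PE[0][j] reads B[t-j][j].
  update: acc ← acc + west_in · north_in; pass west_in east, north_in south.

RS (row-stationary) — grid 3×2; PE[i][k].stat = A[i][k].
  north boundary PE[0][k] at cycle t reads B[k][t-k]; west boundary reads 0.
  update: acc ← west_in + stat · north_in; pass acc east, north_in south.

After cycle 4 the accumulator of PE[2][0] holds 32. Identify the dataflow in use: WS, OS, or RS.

dataflow = OS

WS (2×2): PE[2][0] does not exist.
OS (3×2 grid), PE[2][0]:
  cycle 0: PE[2][0] → acc 0, east 0, south 0
  cycle 1: PE[2][0] → acc 0, east 0, south 0
  cycle 2: PE[2][0] → acc 28, east 4, south 7
  cycle 3: PE[2][0] → acc 32, east 1, south 4
  cycle 4: PE[2][0] → acc 32, east 0, south 0
RS (3×2 grid), PE[2][0]:
  cycle 0: PE[2][0] → acc 0, east 0, south 0
  cycle 1: PE[2][0] → acc 0, east 0, south 0
  cycle 2: PE[2][0] → acc 28, east 28, south 7
  cycle 3: PE[2][0] → acc 16, east 16, south 4
  cycle 4: PE[2][0] → acc 0, east 0, south 0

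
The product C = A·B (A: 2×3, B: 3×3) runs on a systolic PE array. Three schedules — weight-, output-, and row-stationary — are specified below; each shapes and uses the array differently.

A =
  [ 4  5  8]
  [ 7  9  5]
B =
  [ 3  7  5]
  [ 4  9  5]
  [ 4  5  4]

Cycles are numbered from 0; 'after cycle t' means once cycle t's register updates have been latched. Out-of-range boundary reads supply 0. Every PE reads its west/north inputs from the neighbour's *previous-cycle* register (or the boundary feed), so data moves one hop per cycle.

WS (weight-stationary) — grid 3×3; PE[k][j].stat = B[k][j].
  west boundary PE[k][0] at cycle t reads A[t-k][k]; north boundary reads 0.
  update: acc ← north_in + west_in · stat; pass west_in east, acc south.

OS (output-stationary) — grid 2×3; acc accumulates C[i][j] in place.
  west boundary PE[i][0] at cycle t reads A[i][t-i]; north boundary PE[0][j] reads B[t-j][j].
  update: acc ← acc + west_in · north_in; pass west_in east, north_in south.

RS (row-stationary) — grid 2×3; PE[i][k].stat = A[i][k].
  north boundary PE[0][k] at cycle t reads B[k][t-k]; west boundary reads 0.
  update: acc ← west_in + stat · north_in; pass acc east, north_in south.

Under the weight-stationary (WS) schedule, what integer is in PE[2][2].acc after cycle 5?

PE[2][2].acc = 100

Tracing WS — 3×3 array, target PE[2][2]:
  t=0 PE[1][2]: acc=0 h=0 v=0
  t=0 PE[2][1]: acc=0 h=0 v=0
  t=0 PE[2][2]: acc=0 h=0 v=0
  t=1 PE[1][2]: acc=0 h=0 v=0
  t=1 PE[2][1]: acc=0 h=0 v=0
  t=1 PE[2][2]: acc=0 h=0 v=0
  t=2 PE[1][2]: acc=0 h=0 v=0
  t=2 PE[2][1]: acc=0 h=0 v=0
  t=2 PE[2][2]: acc=0 h=0 v=0
  t=3 PE[1][2]: acc=45 h=5 v=45
  t=3 PE[2][1]: acc=113 h=8 v=113
  t=3 PE[2][2]: acc=0 h=0 v=0
  t=4 PE[1][2]: acc=80 h=9 v=80
  t=4 PE[2][1]: acc=155 h=5 v=155
  t=4 PE[2][2]: acc=77 h=8 v=77
  t=5 PE[1][2]: acc=0 h=0 v=0
  t=5 PE[2][1]: acc=0 h=0 v=0
  t=5 PE[2][2]: acc=100 h=5 v=100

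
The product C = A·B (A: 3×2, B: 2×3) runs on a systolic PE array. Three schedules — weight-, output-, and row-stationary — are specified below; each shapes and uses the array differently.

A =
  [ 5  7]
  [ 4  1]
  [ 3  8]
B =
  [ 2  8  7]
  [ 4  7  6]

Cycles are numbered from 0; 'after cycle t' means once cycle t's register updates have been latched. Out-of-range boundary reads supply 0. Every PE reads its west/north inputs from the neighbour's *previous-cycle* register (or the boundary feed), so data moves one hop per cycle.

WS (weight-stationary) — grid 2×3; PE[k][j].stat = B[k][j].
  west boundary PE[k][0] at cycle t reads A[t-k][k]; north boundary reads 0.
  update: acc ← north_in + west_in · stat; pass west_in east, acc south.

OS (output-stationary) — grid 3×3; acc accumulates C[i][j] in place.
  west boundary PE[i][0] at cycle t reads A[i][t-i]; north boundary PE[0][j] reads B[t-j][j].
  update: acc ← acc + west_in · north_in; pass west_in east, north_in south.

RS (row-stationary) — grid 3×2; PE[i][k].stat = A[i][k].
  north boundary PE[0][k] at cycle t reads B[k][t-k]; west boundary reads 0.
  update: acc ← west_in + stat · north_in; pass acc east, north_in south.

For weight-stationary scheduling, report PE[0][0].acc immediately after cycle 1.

WS on a 2×3 grid — tracing PE[0][0] and its feeders:
  cycle 0: PE[0][0] → acc 10, east 5, south 10
  cycle 1: PE[0][0] → acc 8, east 4, south 8

PE[0][0].acc = 8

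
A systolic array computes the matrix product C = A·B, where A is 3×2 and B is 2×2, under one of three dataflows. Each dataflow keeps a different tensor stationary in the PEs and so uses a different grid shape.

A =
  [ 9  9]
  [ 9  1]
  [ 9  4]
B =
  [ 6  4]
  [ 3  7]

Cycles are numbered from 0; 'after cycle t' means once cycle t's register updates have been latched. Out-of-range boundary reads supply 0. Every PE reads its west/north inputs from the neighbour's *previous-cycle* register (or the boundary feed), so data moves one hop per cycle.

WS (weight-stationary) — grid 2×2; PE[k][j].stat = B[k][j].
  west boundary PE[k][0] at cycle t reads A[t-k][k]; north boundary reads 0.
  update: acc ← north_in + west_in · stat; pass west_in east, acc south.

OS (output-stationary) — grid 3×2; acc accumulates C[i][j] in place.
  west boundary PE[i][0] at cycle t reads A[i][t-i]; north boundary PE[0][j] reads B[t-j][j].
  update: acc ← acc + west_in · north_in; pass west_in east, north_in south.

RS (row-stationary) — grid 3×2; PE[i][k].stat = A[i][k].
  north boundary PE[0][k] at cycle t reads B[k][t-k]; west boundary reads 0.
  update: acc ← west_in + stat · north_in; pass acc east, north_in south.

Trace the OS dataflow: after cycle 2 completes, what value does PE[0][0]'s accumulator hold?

PE[0][0].acc = 81

OS (3×2). Following PE[0][0] plus its west/north inputs:
  [0] (0,0) acc=54 (h:9 v:6)
  [1] (0,0) acc=81 (h:9 v:3)
  [2] (0,0) acc=81 (h:0 v:0)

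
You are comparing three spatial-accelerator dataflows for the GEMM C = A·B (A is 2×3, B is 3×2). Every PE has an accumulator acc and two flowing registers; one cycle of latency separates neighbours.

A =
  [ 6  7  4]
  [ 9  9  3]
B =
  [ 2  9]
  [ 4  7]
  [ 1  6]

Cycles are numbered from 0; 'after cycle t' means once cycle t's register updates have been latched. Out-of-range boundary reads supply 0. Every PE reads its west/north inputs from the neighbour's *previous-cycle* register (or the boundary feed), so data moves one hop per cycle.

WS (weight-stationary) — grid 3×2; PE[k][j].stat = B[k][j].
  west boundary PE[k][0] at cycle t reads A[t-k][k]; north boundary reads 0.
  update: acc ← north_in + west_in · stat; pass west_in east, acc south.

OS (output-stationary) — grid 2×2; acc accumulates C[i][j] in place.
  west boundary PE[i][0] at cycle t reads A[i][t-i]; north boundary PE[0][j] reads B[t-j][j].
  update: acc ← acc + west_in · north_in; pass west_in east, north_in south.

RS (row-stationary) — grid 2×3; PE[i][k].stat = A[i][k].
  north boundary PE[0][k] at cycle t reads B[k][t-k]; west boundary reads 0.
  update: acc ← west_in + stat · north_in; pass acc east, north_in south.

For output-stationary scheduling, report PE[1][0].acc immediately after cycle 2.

PE[1][0].acc = 54

OS (2×2). Following PE[1][0] plus its west/north inputs:
  after 0 — PE[0][0] acc=12, pass-E 6, pass-S 2
  after 0 — PE[1][0] acc=0, pass-E 0, pass-S 0
  after 1 — PE[0][0] acc=40, pass-E 7, pass-S 4
  after 1 — PE[1][0] acc=18, pass-E 9, pass-S 2
  after 2 — PE[0][0] acc=44, pass-E 4, pass-S 1
  after 2 — PE[1][0] acc=54, pass-E 9, pass-S 4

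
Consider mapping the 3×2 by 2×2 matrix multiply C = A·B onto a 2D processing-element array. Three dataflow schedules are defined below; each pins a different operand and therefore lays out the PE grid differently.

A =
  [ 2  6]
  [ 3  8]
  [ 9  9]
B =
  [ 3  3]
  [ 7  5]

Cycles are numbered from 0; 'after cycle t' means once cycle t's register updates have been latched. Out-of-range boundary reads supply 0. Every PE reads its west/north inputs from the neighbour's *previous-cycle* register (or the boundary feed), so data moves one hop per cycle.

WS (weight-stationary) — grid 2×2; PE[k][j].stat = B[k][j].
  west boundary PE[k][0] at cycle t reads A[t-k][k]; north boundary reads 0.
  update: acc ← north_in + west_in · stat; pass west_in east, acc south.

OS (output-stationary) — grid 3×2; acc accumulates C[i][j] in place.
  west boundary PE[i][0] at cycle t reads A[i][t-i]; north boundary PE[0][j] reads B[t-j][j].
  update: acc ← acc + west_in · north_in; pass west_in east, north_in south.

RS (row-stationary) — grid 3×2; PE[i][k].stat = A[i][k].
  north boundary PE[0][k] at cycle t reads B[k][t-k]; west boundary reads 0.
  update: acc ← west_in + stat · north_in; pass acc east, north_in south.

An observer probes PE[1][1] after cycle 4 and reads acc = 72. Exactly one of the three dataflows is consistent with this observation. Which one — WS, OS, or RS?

dataflow = WS

WS [2×2] PE[1][1] across cycles:
  @0  [1,1]  acc 0  |  →0  ↓0
  @1  [1,1]  acc 0  |  →0  ↓0
  @2  [1,1]  acc 36  |  →6  ↓36
  @3  [1,1]  acc 49  |  →8  ↓49
  @4  [1,1]  acc 72  |  →9  ↓72
OS [3×2] PE[1][1] across cycles:
  @0  [1,1]  acc 0  |  →0  ↓0
  @1  [1,1]  acc 0  |  →0  ↓0
  @2  [1,1]  acc 9  |  →3  ↓3
  @3  [1,1]  acc 49  |  →8  ↓5
  @4  [1,1]  acc 49  |  →0  ↓0
RS [3×2] PE[1][1] across cycles:
  @0  [1,1]  acc 0  |  →0  ↓0
  @1  [1,1]  acc 0  |  →0  ↓0
  @2  [1,1]  acc 65  |  →65  ↓7
  @3  [1,1]  acc 49  |  →49  ↓5
  @4  [1,1]  acc 0  |  →0  ↓0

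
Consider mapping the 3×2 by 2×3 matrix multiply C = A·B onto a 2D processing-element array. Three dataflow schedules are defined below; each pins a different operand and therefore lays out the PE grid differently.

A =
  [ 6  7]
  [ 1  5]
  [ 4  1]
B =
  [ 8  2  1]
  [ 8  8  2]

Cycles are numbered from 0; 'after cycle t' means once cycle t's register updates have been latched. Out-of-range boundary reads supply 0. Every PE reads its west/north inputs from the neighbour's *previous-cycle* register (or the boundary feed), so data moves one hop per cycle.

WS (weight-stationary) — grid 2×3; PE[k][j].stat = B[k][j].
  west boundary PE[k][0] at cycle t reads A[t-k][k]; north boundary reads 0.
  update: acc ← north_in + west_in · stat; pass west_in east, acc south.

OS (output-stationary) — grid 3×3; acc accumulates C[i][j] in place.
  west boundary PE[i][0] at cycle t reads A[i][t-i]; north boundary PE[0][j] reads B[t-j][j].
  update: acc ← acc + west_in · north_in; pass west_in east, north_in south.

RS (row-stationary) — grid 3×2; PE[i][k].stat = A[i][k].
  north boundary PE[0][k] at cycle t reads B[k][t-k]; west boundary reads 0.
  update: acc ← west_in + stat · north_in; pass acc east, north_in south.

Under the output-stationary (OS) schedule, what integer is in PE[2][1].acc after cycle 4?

OS 3×3: PE[2][1] cycle-by-cycle (with neighbour feeds):
  @0  [1,1]  acc 0  |  →0  ↓0
  @0  [2,0]  acc 0  |  →0  ↓0
  @0  [2,1]  acc 0  |  →0  ↓0
  @1  [1,1]  acc 0  |  →0  ↓0
  @1  [2,0]  acc 0  |  →0  ↓0
  @1  [2,1]  acc 0  |  →0  ↓0
  @2  [1,1]  acc 2  |  →1  ↓2
  @2  [2,0]  acc 32  |  →4  ↓8
  @2  [2,1]  acc 0  |  →0  ↓0
  @3  [1,1]  acc 42  |  →5  ↓8
  @3  [2,0]  acc 40  |  →1  ↓8
  @3  [2,1]  acc 8  |  →4  ↓2
  @4  [1,1]  acc 42  |  →0  ↓0
  @4  [2,0]  acc 40  |  →0  ↓0
  @4  [2,1]  acc 16  |  →1  ↓8

PE[2][1].acc = 16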